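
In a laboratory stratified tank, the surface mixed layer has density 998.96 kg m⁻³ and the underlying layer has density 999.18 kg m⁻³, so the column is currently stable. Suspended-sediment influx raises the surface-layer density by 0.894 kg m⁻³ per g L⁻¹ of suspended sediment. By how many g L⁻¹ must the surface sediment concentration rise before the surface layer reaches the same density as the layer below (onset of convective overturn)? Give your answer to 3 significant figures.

0.246 g L⁻¹

Density deficit of the surface layer: 999.18 − 998.96 = 0.22 kg m⁻³.
Required change = 0.22 / 0.894 = 0.246 g L⁻¹.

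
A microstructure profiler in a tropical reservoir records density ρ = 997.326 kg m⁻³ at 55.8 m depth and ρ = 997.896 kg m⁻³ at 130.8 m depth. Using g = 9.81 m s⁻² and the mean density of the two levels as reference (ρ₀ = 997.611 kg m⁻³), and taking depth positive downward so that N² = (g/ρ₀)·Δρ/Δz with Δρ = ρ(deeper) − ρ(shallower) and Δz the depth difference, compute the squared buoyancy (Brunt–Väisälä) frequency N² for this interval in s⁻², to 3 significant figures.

7.47 × 10⁻⁵ s⁻²

Δρ = 997.896 − 997.326 = 0.570 kg m⁻³ over Δz = 130.8 − 55.8 = 75 m.
N² = (9.81/997.611) × (0.570/75) = 7.4735 × 10⁻⁵ s⁻² ≈ 7.47 × 10⁻⁵ s⁻².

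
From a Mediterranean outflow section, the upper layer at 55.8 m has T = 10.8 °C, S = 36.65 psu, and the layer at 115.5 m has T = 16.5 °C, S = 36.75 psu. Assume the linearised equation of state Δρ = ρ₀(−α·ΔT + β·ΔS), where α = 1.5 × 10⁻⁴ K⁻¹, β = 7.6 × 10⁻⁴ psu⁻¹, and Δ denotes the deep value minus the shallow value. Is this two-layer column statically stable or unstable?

ΔT = 16.5 − 10.8 = +5.7 K and ΔS = 36.75 − 36.65 = +0.10 psu (deep − shallow).
−αΔT = -8.55 × 10⁻⁴; βΔS = 7.60 × 10⁻⁵; sum Δρ/ρ₀ = -7.79 × 10⁻⁴.
Δρ/ρ₀ < 0, so Δρ < 0: deeper water is lighter → statically unstable; the column would overturn.

unstable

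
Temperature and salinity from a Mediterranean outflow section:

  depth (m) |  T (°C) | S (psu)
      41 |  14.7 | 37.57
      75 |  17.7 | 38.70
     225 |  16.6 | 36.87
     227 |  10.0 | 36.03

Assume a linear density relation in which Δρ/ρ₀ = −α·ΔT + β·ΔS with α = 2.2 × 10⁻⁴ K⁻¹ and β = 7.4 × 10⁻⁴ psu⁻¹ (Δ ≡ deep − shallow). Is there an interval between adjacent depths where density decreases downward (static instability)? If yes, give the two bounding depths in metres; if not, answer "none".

Evaluate Δρ/ρ₀ = −αΔT + βΔS across each adjacent pair:
  41–75 m: −αΔT+βΔS = −(2.2 × 10⁻⁴)(+3.0)+(7.4 × 10⁻⁴)(+1.13) = 1.8 × 10⁻⁴ → stable
  75–225 m: −αΔT+βΔS = −(2.2 × 10⁻⁴)(-1.1)+(7.4 × 10⁻⁴)(-1.83) = -1.1 × 10⁻³ → UNSTABLE
  225–227 m: −αΔT+βΔS = −(2.2 × 10⁻⁴)(-6.6)+(7.4 × 10⁻⁴)(-0.84) = 8.3 × 10⁻⁴ → stable
The 75–225 m interval has Δρ < 0: lighter water underlies denser water.

75–225 m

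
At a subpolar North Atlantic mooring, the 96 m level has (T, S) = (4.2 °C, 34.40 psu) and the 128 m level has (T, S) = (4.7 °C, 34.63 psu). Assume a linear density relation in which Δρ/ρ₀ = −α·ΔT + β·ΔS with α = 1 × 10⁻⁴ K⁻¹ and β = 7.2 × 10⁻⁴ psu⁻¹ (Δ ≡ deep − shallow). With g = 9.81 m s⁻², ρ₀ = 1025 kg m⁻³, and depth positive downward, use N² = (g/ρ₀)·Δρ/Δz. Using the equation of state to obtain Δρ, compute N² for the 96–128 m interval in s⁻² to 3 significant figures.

3.54 × 10⁻⁵ s⁻²

ΔT = +0.5 K, ΔS = +0.23 psu (deep − shallow).
Δρ/ρ₀ = −αΔT + βΔS = -5.00 × 10⁻⁵ + 1.656 × 10⁻⁴ = 1.156 × 10⁻⁴, so Δρ ≈ 0.1185 kg m⁻³.
N² = (g/ρ₀)·Δρ/Δz = g·(Δρ/ρ₀)/Δz = 9.81 × 1.156 × 10⁻⁴ / 32 = 3.5439 × 10⁻⁵ s⁻² ≈ 3.54 × 10⁻⁵ s⁻².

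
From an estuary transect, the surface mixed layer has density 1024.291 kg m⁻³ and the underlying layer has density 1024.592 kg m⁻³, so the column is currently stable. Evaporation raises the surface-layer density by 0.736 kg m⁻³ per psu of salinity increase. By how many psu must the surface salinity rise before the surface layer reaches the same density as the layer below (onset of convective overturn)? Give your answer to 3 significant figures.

Density deficit of the surface layer: 1024.592 − 1024.291 = 0.301 kg m⁻³.
Required change = 0.301 / 0.736 = 0.409 psu.

0.409 psu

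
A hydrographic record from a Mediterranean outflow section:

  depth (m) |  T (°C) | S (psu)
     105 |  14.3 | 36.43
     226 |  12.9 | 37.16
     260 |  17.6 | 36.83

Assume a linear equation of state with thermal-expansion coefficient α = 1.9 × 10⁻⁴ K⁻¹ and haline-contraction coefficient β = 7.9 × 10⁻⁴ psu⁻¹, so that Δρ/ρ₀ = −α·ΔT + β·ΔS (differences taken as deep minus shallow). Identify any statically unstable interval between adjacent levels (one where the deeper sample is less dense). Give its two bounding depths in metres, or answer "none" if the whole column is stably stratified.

Evaluate Δρ/ρ₀ = −αΔT + βΔS across each adjacent pair:
  105–226 m: −αΔT+βΔS = −(1.9 × 10⁻⁴)(-1.4)+(7.9 × 10⁻⁴)(+0.73) = 8.4 × 10⁻⁴ → stable
  226–260 m: −αΔT+βΔS = −(1.9 × 10⁻⁴)(+4.7)+(7.9 × 10⁻⁴)(-0.33) = -1.2 × 10⁻³ → UNSTABLE
The 226–260 m interval has Δρ < 0: lighter water underlies denser water.

226–260 m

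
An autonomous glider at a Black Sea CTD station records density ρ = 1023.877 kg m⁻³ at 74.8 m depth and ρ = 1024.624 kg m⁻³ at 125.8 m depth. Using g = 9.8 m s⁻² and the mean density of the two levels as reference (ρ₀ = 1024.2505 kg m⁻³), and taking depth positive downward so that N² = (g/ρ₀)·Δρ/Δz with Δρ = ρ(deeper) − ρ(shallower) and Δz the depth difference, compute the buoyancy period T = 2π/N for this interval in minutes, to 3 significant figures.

8.85 min

Δρ = 1024.624 − 1023.877 = 0.747 kg m⁻³ over Δz = 125.8 − 74.8 = 51 m.
N² = (9.8/1024.2505) × (0.747/51) = 1.4014 × 10⁻⁴ s⁻².
N = √(1.4014 × 10⁻⁴) = 0.011838 rad s⁻¹, so T = 2π/N = 530.76 s = 8.8460 min ≈ 8.85 min.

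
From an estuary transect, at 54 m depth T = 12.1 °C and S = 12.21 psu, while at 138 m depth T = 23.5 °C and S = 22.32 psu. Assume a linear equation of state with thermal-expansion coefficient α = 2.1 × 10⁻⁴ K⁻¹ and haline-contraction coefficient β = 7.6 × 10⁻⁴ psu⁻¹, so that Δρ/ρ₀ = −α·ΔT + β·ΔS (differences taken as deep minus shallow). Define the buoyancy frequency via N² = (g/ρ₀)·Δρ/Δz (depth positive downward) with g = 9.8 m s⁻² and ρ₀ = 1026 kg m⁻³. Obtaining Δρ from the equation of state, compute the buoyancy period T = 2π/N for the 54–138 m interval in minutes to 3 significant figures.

4.22 min

ΔT = +11.4 K, ΔS = +10.11 psu (deep − shallow).
Δρ/ρ₀ = −αΔT + βΔS = -2.394 × 10⁻³ + 7.6836 × 10⁻³ = 5.2896 × 10⁻³, so Δρ ≈ 5.427 kg m⁻³.
N² = (g/ρ₀)·Δρ/Δz = g·(Δρ/ρ₀)/Δz = 9.8 × 5.2896 × 10⁻³ / 84 = 6.1712 × 10⁻⁴ s⁻².
N = √(6.1712 × 10⁻⁴) = 0.024842 rad s⁻¹ → T = 2π/N = 252.93 s = 4.2155 min ≈ 4.22 min.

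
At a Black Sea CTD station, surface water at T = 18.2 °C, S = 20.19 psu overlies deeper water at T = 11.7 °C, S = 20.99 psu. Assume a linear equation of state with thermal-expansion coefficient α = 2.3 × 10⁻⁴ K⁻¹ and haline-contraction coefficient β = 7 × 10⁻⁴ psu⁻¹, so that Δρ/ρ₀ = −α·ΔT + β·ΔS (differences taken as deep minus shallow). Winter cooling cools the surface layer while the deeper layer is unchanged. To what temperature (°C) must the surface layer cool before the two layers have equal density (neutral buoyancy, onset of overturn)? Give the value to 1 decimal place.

9.3 °C

Neutral buoyancy requires Δρ = 0, i.e. −α(T_deep − T_surf′) + β(S_deep − S_surf) = 0.
T_surf′ = T_deep − (β/α)·ΔS = 11.7 − (7 × 10⁻⁴/2.3 × 10⁻⁴)·(+0.80) = 9.265 °C.
Cooling required: 18.2 − (9.265) = 8.935 °C.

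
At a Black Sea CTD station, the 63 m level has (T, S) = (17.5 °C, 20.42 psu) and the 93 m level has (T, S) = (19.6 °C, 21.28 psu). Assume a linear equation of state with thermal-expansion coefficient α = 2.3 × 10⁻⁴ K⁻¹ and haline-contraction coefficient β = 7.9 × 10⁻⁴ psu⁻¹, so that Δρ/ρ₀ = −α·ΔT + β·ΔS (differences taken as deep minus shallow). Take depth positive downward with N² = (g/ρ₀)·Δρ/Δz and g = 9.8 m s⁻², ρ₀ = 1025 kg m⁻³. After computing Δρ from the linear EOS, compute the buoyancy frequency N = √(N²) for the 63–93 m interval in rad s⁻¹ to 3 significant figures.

8.01 × 10⁻³ rad s⁻¹

ΔT = +2.1 K, ΔS = +0.86 psu (deep − shallow).
Δρ/ρ₀ = −αΔT + βΔS = -4.83 × 10⁻⁴ + 6.794 × 10⁻⁴ = 1.964 × 10⁻⁴, so Δρ ≈ 0.2013 kg m⁻³.
N² = (g/ρ₀)·Δρ/Δz = g·(Δρ/ρ₀)/Δz = 9.8 × 1.964 × 10⁻⁴ / 30 = 6.4157 × 10⁻⁵ s⁻².
N = √(6.4157 × 10⁻⁵) = 8.0098 × 10⁻³ rad s⁻¹ ≈ 8.01 × 10⁻³ rad s⁻¹.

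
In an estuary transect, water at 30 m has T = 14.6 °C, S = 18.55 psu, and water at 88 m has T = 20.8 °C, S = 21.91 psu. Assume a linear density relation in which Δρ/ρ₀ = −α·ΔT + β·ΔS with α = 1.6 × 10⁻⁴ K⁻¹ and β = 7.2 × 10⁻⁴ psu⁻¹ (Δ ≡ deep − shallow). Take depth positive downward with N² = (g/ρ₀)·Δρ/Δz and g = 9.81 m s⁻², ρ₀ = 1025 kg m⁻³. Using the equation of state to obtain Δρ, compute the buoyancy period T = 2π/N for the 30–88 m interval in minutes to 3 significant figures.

ΔT = +6.2 K, ΔS = +3.36 psu (deep − shallow).
Δρ/ρ₀ = −αΔT + βΔS = -9.92 × 10⁻⁴ + 2.4192 × 10⁻³ = 1.4272 × 10⁻³, so Δρ ≈ 1.463 kg m⁻³.
N² = (g/ρ₀)·Δρ/Δz = g·(Δρ/ρ₀)/Δz = 9.81 × 1.4272 × 10⁻³ / 58 = 2.4139 × 10⁻⁴ s⁻².
N = √(2.4139 × 10⁻⁴) = 0.015537 rad s⁻¹ → T = 2π/N = 404.40 s = 6.7400 min ≈ 6.74 min.

6.74 min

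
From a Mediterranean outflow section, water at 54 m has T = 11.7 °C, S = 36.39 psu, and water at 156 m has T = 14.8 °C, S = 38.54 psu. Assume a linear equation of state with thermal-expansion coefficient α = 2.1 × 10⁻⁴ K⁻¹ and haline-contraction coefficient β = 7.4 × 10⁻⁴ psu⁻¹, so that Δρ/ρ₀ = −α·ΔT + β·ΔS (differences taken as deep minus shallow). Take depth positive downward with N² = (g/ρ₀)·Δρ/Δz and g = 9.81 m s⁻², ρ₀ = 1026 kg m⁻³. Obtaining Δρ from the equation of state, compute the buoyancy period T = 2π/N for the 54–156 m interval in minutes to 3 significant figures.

ΔT = +3.1 K, ΔS = +2.15 psu (deep − shallow).
Δρ/ρ₀ = −αΔT + βΔS = -6.51 × 10⁻⁴ + 1.591 × 10⁻³ = 9.40 × 10⁻⁴, so Δρ ≈ 0.9644 kg m⁻³.
N² = (g/ρ₀)·Δρ/Δz = g·(Δρ/ρ₀)/Δz = 9.81 × 9.40 × 10⁻⁴ / 102 = 9.0406 × 10⁻⁵ s⁻².
N = √(9.0406 × 10⁻⁵) = 9.5082 × 10⁻³ rad s⁻¹ → T = 2π/N = 660.82 s = 11.014 min ≈ 11.0 min.

11.0 min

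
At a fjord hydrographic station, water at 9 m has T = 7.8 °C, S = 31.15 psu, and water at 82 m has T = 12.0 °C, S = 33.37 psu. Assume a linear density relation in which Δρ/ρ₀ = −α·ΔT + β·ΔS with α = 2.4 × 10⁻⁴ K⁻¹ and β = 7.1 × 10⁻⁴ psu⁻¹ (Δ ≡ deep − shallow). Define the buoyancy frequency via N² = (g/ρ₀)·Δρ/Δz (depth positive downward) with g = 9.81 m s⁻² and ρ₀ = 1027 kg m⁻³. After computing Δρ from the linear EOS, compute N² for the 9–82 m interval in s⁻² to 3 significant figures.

ΔT = +4.2 K, ΔS = +2.22 psu (deep − shallow).
Δρ/ρ₀ = −αΔT + βΔS = -1.008 × 10⁻³ + 1.5762 × 10⁻³ = 5.682 × 10⁻⁴, so Δρ ≈ 0.5835 kg m⁻³.
N² = (g/ρ₀)·Δρ/Δz = g·(Δρ/ρ₀)/Δz = 9.81 × 5.682 × 10⁻⁴ / 73 = 7.6357 × 10⁻⁵ s⁻² ≈ 7.64 × 10⁻⁵ s⁻².

7.64 × 10⁻⁵ s⁻²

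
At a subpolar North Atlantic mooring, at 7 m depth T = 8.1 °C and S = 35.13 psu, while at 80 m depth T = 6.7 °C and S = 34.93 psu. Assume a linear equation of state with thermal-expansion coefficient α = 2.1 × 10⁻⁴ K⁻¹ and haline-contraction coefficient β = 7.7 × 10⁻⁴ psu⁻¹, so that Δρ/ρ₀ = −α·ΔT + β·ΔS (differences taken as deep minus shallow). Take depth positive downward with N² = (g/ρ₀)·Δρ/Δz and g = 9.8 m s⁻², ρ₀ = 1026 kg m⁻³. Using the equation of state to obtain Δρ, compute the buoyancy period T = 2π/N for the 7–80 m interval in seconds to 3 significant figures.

1.45 × 10³ s

ΔT = -1.4 K, ΔS = -0.20 psu (deep − shallow).
Δρ/ρ₀ = −αΔT + βΔS = 2.94 × 10⁻⁴ − 1.54 × 10⁻⁴ = 1.40 × 10⁻⁴, so Δρ ≈ 0.1436 kg m⁻³.
N² = (g/ρ₀)·Δρ/Δz = g·(Δρ/ρ₀)/Δz = 9.8 × 1.40 × 10⁻⁴ / 73 = 1.8795 × 10⁻⁵ s⁻².
N = √(1.8795 × 10⁻⁵) = 4.3353 × 10⁻³ rad s⁻¹ → T = 2π/N = 1.4493 × 10³ s ≈ 1.45 × 10³ s.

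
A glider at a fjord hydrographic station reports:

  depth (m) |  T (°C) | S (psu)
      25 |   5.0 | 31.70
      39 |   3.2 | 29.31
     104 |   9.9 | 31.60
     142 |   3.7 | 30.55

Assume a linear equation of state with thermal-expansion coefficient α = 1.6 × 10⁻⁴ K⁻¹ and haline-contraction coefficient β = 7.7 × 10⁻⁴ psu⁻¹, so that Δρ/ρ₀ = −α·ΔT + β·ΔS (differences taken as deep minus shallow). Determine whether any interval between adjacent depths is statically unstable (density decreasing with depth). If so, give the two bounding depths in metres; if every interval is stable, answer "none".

Evaluate Δρ/ρ₀ = −αΔT + βΔS across each adjacent pair:
  25–39 m: −αΔT+βΔS = −(1.6 × 10⁻⁴)(-1.8)+(7.7 × 10⁻⁴)(-2.39) = -1.6 × 10⁻³ → UNSTABLE
  39–104 m: −αΔT+βΔS = −(1.6 × 10⁻⁴)(+6.7)+(7.7 × 10⁻⁴)(+2.29) = 6.9 × 10⁻⁴ → stable
  104–142 m: −αΔT+βΔS = −(1.6 × 10⁻⁴)(-6.2)+(7.7 × 10⁻⁴)(-1.05) = 1.8 × 10⁻⁴ → stable
The 25–39 m interval has Δρ < 0: lighter water underlies denser water.

25–39 m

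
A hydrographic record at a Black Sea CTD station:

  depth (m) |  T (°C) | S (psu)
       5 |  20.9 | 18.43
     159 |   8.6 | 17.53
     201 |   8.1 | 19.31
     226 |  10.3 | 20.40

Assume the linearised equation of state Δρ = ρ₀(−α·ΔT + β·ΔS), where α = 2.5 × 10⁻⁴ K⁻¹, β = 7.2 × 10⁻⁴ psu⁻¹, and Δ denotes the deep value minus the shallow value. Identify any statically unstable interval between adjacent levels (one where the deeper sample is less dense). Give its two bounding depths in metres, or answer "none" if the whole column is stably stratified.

none

Evaluate Δρ/ρ₀ = −αΔT + βΔS across each adjacent pair:
  5–159 m: −αΔT+βΔS = −(2.5 × 10⁻⁴)(-12.3)+(7.2 × 10⁻⁴)(-0.90) = 2.4 × 10⁻³ → stable
  159–201 m: −αΔT+βΔS = −(2.5 × 10⁻⁴)(-0.5)+(7.2 × 10⁻⁴)(+1.78) = 1.4 × 10⁻³ → stable
  201–226 m: −αΔT+βΔS = −(2.5 × 10⁻⁴)(+2.2)+(7.2 × 10⁻⁴)(+1.09) = 2.3 × 10⁻⁴ → stable
Every interval has Δρ > 0: the column is stably stratified throughout.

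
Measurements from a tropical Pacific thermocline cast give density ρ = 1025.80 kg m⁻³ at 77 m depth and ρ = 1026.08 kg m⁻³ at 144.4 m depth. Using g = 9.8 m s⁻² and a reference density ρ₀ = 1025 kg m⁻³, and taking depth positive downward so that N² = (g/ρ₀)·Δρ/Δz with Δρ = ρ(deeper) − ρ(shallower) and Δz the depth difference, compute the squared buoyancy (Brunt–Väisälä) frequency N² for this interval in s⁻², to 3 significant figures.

3.97 × 10⁻⁵ s⁻²

Δρ = 1026.08 − 1025.80 = 0.28 kg m⁻³ over Δz = 144.4 − 77 = 67.4 m.
N² = (9.8/1025) × (0.28/67.4) = 3.9719 × 10⁻⁵ s⁻² ≈ 3.97 × 10⁻⁵ s⁻².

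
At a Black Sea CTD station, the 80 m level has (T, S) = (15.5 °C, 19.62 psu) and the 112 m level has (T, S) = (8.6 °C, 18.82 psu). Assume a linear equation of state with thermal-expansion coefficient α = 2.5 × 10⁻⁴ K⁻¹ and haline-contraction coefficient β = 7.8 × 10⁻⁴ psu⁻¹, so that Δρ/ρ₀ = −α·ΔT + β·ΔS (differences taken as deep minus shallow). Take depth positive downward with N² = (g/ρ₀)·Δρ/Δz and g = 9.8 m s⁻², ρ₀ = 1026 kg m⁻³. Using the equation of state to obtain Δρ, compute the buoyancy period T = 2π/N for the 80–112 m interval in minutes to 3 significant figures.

ΔT = -6.9 K, ΔS = -0.80 psu (deep − shallow).
Δρ/ρ₀ = −αΔT + βΔS = 1.725 × 10⁻³ − 6.24 × 10⁻⁴ = 1.101 × 10⁻³, so Δρ ≈ 1.130 kg m⁻³.
N² = (g/ρ₀)·Δρ/Δz = g·(Δρ/ρ₀)/Δz = 9.8 × 1.101 × 10⁻³ / 32 = 3.3718 × 10⁻⁴ s⁻².
N = √(3.3718 × 10⁻⁴) = 0.018362 rad s⁻¹ → T = 2π/N = 342.18 s = 5.7030 min ≈ 5.70 min.

5.70 min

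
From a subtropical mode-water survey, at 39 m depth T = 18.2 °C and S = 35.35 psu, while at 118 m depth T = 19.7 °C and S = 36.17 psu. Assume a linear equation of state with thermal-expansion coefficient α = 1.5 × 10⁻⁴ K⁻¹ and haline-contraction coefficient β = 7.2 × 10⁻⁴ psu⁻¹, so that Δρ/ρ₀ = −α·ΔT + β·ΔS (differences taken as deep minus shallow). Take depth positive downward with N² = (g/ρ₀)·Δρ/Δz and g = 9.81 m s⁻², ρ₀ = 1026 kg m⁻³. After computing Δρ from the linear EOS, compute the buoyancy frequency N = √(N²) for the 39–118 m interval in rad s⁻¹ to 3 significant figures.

6.74 × 10⁻³ rad s⁻¹

ΔT = +1.5 K, ΔS = +0.82 psu (deep − shallow).
Δρ/ρ₀ = −αΔT + βΔS = -2.25 × 10⁻⁴ + 5.904 × 10⁻⁴ = 3.654 × 10⁻⁴, so Δρ ≈ 0.3749 kg m⁻³.
N² = (g/ρ₀)·Δρ/Δz = g·(Δρ/ρ₀)/Δz = 9.81 × 3.654 × 10⁻⁴ / 79 = 4.5374 × 10⁻⁵ s⁻².
N = √(4.5374 × 10⁻⁵) = 6.7360 × 10⁻³ rad s⁻¹ ≈ 6.74 × 10⁻³ rad s⁻¹.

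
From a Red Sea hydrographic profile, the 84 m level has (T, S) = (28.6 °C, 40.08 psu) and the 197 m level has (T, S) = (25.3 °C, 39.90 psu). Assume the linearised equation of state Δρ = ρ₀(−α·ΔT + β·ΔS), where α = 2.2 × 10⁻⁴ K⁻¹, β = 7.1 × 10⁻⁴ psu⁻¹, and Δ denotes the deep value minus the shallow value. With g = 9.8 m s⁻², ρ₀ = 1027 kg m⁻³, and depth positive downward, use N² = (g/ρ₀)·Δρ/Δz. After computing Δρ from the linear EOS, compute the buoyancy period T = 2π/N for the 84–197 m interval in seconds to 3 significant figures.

ΔT = -3.3 K, ΔS = -0.18 psu (deep − shallow).
Δρ/ρ₀ = −αΔT + βΔS = 7.26 × 10⁻⁴ − 1.278 × 10⁻⁴ = 5.982 × 10⁻⁴, so Δρ ≈ 0.6144 kg m⁻³.
N² = (g/ρ₀)·Δρ/Δz = g·(Δρ/ρ₀)/Δz = 9.8 × 5.982 × 10⁻⁴ / 113 = 5.1879 × 10⁻⁵ s⁻².
N = √(5.1879 × 10⁻⁵) = 7.2027 × 10⁻³ rad s⁻¹ → T = 2π/N = 872.34 s ≈ 872 s.

872 s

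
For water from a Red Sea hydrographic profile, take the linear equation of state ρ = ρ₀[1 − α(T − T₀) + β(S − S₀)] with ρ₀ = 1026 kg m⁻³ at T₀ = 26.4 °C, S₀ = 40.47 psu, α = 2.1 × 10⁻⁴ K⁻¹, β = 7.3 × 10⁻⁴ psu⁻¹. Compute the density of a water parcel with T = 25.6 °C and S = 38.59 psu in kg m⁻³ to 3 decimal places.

T − T₀ = -0.8 K, S − S₀ = -1.88 psu.
Bracket = 1 − α·(-0.8) + β·(-1.88) = 1 + (-1.2044 × 10⁻³) = 0.9987956.
ρ = 1026 × 0.9987956 = 1024.764 kg m⁻³.

1024.764 kg m⁻³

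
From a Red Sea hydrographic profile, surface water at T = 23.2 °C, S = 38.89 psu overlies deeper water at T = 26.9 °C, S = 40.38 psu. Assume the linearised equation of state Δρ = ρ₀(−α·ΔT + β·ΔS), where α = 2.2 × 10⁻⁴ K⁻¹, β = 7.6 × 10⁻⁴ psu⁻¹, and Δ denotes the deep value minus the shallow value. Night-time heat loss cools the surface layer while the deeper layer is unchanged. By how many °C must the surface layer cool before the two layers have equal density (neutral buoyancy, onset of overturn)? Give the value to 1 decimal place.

1.4 °C

Neutral buoyancy requires Δρ = 0, i.e. −α(T_deep − T_surf′) + β(S_deep − S_surf) = 0.
T_surf′ = T_deep − (β/α)·ΔS = 26.9 − (7.6 × 10⁻⁴/2.2 × 10⁻⁴)·(+1.49) = 21.753 °C.
Cooling required: 23.2 − (21.753) = 1.447 °C.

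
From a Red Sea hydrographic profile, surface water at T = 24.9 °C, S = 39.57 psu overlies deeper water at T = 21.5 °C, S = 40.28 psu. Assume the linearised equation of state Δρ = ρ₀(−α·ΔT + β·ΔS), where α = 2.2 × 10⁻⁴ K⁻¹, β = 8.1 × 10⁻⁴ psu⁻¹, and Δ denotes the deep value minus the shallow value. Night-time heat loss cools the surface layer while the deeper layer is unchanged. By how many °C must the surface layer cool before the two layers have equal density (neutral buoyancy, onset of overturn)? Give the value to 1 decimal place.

Neutral buoyancy requires Δρ = 0, i.e. −α(T_deep − T_surf′) + β(S_deep − S_surf) = 0.
T_surf′ = T_deep − (β/α)·ΔS = 21.5 − (8.1 × 10⁻⁴/2.2 × 10⁻⁴)·(+0.71) = 18.886 °C.
Cooling required: 24.9 − (18.886) = 6.014 °C.

6.0 °C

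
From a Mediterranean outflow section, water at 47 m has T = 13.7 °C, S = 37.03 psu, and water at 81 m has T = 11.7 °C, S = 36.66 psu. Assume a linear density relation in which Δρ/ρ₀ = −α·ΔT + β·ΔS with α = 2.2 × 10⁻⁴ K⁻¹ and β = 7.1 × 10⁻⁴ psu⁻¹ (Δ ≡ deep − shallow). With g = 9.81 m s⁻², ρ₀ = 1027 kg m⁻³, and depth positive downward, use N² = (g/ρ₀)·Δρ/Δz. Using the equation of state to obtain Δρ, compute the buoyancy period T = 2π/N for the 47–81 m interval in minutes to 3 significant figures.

14.6 min

ΔT = -2.0 K, ΔS = -0.37 psu (deep − shallow).
Δρ/ρ₀ = −αΔT + βΔS = 4.40 × 10⁻⁴ − 2.627 × 10⁻⁴ = 1.773 × 10⁻⁴, so Δρ ≈ 0.1821 kg m⁻³.
N² = (g/ρ₀)·Δρ/Δz = g·(Δρ/ρ₀)/Δz = 9.81 × 1.773 × 10⁻⁴ / 34 = 5.1156 × 10⁻⁵ s⁻².
N = √(5.1156 × 10⁻⁵) = 7.1523 × 10⁻³ rad s⁻¹ → T = 2π/N = 878.48 s = 14.641 min ≈ 14.6 min.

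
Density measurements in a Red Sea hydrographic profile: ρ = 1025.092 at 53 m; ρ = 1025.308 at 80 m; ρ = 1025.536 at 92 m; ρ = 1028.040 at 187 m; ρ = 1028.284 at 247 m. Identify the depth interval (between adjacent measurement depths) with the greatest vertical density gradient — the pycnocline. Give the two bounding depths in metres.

92–187 m

Compute the density gradient over each adjacent pair:
  53–80 m: Δρ/Δz = 0.216/27 = 8.0 × 10⁻³ kg m⁻⁴
  80–92 m: Δρ/Δz = 0.228/12 = 0.019 kg m⁻⁴
  92–187 m: Δρ/Δz = 2.504/95 = 0.026 kg m⁻⁴
  187–247 m: Δρ/Δz = 0.244/60 = 4.1 × 10⁻³ kg m⁻⁴
The largest gradient is in the 92–187 m interval — the pycnocline.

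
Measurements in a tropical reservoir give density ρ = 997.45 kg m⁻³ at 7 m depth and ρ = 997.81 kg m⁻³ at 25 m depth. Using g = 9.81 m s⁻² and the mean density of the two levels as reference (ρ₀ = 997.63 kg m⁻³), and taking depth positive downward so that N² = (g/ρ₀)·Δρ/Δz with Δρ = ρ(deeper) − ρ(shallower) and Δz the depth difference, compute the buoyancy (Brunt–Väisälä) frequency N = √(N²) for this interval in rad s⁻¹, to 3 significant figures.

Δρ = 997.81 − 997.45 = 0.36 kg m⁻³ over Δz = 25 − 7 = 18 m.
N² = (9.81/997.63) × (0.36/18) = 1.9667 × 10⁻⁴ s⁻².
N = √(1.9667 × 10⁻⁴) = 0.014024 rad s⁻¹ ≈ 0.0140 rad s⁻¹.
A positive N² confirms static stability across the interval.

0.0140 rad s⁻¹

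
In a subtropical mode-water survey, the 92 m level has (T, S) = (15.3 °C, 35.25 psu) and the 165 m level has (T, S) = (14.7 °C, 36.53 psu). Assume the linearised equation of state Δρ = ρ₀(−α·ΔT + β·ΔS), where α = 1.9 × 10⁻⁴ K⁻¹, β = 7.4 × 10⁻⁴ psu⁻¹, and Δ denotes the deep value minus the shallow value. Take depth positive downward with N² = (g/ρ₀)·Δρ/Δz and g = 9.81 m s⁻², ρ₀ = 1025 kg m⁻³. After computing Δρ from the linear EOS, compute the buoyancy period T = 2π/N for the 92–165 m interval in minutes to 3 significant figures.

8.77 min

ΔT = -0.6 K, ΔS = +1.28 psu (deep − shallow).
Δρ/ρ₀ = −αΔT + βΔS = 1.14 × 10⁻⁴ + 9.472 × 10⁻⁴ = 1.0612 × 10⁻³, so Δρ ≈ 1.088 kg m⁻³.
N² = (g/ρ₀)·Δρ/Δz = g·(Δρ/ρ₀)/Δz = 9.81 × 1.0612 × 10⁻³ / 73 = 1.4261 × 10⁻⁴ s⁻².
N = √(1.4261 × 10⁻⁴) = 0.011942 rad s⁻¹ → T = 2π/N = 526.14 s = 8.7690 min ≈ 8.77 min.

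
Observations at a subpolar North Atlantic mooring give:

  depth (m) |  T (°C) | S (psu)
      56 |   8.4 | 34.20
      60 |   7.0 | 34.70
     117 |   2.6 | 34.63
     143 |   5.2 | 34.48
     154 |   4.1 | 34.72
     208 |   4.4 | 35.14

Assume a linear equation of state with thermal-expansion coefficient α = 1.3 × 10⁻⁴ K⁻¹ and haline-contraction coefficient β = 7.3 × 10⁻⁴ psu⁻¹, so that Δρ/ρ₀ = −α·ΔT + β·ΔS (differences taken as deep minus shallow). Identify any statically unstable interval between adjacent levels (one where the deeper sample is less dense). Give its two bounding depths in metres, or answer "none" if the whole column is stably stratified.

Evaluate Δρ/ρ₀ = −αΔT + βΔS across each adjacent pair:
  56–60 m: −αΔT+βΔS = −(1.3 × 10⁻⁴)(-1.4)+(7.3 × 10⁻⁴)(+0.50) = 5.5 × 10⁻⁴ → stable
  60–117 m: −αΔT+βΔS = −(1.3 × 10⁻⁴)(-4.4)+(7.3 × 10⁻⁴)(-0.07) = 5.2 × 10⁻⁴ → stable
  117–143 m: −αΔT+βΔS = −(1.3 × 10⁻⁴)(+2.6)+(7.3 × 10⁻⁴)(-0.15) = -4.5 × 10⁻⁴ → UNSTABLE
  143–154 m: −αΔT+βΔS = −(1.3 × 10⁻⁴)(-1.1)+(7.3 × 10⁻⁴)(+0.24) = 3.2 × 10⁻⁴ → stable
  154–208 m: −αΔT+βΔS = −(1.3 × 10⁻⁴)(+0.3)+(7.3 × 10⁻⁴)(+0.42) = 2.7 × 10⁻⁴ → stable
The 117–143 m interval has Δρ < 0: lighter water underlies denser water.

117–143 m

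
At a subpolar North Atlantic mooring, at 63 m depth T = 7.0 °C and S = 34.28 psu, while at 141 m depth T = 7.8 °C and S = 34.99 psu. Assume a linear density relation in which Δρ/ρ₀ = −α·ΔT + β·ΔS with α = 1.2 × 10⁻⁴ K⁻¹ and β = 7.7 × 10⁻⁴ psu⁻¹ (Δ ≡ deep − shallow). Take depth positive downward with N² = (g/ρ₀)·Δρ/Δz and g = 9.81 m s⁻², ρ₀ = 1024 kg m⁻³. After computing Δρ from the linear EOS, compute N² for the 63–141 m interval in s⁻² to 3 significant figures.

ΔT = +0.8 K, ΔS = +0.71 psu (deep − shallow).
Δρ/ρ₀ = −αΔT + βΔS = -9.60 × 10⁻⁵ + 5.467 × 10⁻⁴ = 4.507 × 10⁻⁴, so Δρ ≈ 0.4615 kg m⁻³.
N² = (g/ρ₀)·Δρ/Δz = g·(Δρ/ρ₀)/Δz = 9.81 × 4.507 × 10⁻⁴ / 78 = 5.6684 × 10⁻⁵ s⁻² ≈ 5.67 × 10⁻⁵ s⁻².

5.67 × 10⁻⁵ s⁻²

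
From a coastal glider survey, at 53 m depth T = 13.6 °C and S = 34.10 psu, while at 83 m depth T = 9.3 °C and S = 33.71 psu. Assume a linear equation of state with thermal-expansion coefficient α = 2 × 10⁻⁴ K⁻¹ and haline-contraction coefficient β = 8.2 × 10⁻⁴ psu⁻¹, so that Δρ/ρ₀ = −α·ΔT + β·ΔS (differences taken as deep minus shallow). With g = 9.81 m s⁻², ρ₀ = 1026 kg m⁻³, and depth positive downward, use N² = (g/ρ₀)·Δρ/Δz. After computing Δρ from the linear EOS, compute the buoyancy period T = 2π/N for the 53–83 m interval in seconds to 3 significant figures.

ΔT = -4.3 K, ΔS = -0.39 psu (deep − shallow).
Δρ/ρ₀ = −αΔT + βΔS = 8.60 × 10⁻⁴ − 3.198 × 10⁻⁴ = 5.402 × 10⁻⁴, so Δρ ≈ 0.5542 kg m⁻³.
N² = (g/ρ₀)·Δρ/Δz = g·(Δρ/ρ₀)/Δz = 9.81 × 5.402 × 10⁻⁴ / 30 = 1.7665 × 10⁻⁴ s⁻².
N = √(1.7665 × 10⁻⁴) = 0.013291 rad s⁻¹ → T = 2π/N = 472.74 s ≈ 473 s.

473 s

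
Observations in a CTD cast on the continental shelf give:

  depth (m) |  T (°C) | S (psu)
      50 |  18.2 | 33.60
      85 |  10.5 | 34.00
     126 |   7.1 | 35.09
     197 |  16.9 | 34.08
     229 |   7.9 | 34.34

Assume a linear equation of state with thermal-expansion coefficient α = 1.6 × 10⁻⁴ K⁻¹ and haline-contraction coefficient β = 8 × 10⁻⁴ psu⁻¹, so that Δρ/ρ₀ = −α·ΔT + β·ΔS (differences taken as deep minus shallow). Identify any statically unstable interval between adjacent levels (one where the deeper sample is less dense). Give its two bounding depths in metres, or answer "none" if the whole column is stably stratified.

Evaluate Δρ/ρ₀ = −αΔT + βΔS across each adjacent pair:
  50–85 m: −αΔT+βΔS = −(1.6 × 10⁻⁴)(-7.7)+(8 × 10⁻⁴)(+0.40) = 1.6 × 10⁻³ → stable
  85–126 m: −αΔT+βΔS = −(1.6 × 10⁻⁴)(-3.4)+(8 × 10⁻⁴)(+1.09) = 1.4 × 10⁻³ → stable
  126–197 m: −αΔT+βΔS = −(1.6 × 10⁻⁴)(+9.8)+(8 × 10⁻⁴)(-1.01) = -2.4 × 10⁻³ → UNSTABLE
  197–229 m: −αΔT+βΔS = −(1.6 × 10⁻⁴)(-9.0)+(8 × 10⁻⁴)(+0.26) = 1.6 × 10⁻³ → stable
The 126–197 m interval has Δρ < 0: lighter water underlies denser water.

126–197 m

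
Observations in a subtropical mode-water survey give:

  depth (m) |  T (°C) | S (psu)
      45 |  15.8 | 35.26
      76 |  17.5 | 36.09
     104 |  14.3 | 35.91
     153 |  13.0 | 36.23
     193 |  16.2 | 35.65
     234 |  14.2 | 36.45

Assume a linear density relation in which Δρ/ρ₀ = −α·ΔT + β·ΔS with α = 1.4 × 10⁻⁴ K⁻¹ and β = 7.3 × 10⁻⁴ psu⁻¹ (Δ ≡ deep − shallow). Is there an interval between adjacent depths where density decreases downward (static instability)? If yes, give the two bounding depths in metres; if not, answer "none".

153–193 m

Evaluate Δρ/ρ₀ = −αΔT + βΔS across each adjacent pair:
  45–76 m: −αΔT+βΔS = −(1.4 × 10⁻⁴)(+1.7)+(7.3 × 10⁻⁴)(+0.83) = 3.7 × 10⁻⁴ → stable
  76–104 m: −αΔT+βΔS = −(1.4 × 10⁻⁴)(-3.2)+(7.3 × 10⁻⁴)(-0.18) = 3.2 × 10⁻⁴ → stable
  104–153 m: −αΔT+βΔS = −(1.4 × 10⁻⁴)(-1.3)+(7.3 × 10⁻⁴)(+0.32) = 4.2 × 10⁻⁴ → stable
  153–193 m: −αΔT+βΔS = −(1.4 × 10⁻⁴)(+3.2)+(7.3 × 10⁻⁴)(-0.58) = -8.7 × 10⁻⁴ → UNSTABLE
  193–234 m: −αΔT+βΔS = −(1.4 × 10⁻⁴)(-2.0)+(7.3 × 10⁻⁴)(+0.80) = 8.6 × 10⁻⁴ → stable
The 153–193 m interval has Δρ < 0: lighter water underlies denser water.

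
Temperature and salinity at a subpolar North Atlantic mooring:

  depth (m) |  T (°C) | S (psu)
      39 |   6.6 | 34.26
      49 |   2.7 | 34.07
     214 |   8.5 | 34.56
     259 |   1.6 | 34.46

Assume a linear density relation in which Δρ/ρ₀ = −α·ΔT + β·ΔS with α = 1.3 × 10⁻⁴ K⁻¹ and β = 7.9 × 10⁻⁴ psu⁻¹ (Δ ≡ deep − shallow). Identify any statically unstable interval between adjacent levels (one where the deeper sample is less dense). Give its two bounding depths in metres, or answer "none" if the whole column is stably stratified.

Evaluate Δρ/ρ₀ = −αΔT + βΔS across each adjacent pair:
  39–49 m: −αΔT+βΔS = −(1.3 × 10⁻⁴)(-3.9)+(7.9 × 10⁻⁴)(-0.19) = 3.6 × 10⁻⁴ → stable
  49–214 m: −αΔT+βΔS = −(1.3 × 10⁻⁴)(+5.8)+(7.9 × 10⁻⁴)(+0.49) = -3.7 × 10⁻⁴ → UNSTABLE
  214–259 m: −αΔT+βΔS = −(1.3 × 10⁻⁴)(-6.9)+(7.9 × 10⁻⁴)(-0.10) = 8.2 × 10⁻⁴ → stable
The 49–214 m interval has Δρ < 0: lighter water underlies denser water.

49–214 m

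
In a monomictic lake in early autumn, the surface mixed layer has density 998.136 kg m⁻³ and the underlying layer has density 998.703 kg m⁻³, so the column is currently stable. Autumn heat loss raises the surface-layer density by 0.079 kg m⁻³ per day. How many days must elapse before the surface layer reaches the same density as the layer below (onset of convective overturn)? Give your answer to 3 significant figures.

Density deficit of the surface layer: 998.703 − 998.136 = 0.567 kg m⁻³.
Required change = 0.567 / 0.079 = 7.18 days.

7.18 days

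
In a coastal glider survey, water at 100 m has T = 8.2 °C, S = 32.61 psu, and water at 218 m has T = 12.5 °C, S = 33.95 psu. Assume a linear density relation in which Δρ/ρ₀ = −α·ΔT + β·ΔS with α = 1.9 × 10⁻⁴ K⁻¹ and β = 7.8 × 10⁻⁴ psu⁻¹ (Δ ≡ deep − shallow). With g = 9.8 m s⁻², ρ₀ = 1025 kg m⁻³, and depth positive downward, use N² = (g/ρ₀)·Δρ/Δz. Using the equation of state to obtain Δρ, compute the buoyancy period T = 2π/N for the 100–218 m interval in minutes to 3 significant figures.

24.1 min

ΔT = +4.3 K, ΔS = +1.34 psu (deep − shallow).
Δρ/ρ₀ = −αΔT + βΔS = -8.17 × 10⁻⁴ + 1.0452 × 10⁻³ = 2.282 × 10⁻⁴, so Δρ ≈ 0.2339 kg m⁻³.
N² = (g/ρ₀)·Δρ/Δz = g·(Δρ/ρ₀)/Δz = 9.8 × 2.282 × 10⁻⁴ / 118 = 1.8952 × 10⁻⁵ s⁻².
N = √(1.8952 × 10⁻⁵) = 4.3534 × 10⁻³ rad s⁻¹ → T = 2π/N = 1.4433 × 10³ s = 24.055 min ≈ 24.1 min.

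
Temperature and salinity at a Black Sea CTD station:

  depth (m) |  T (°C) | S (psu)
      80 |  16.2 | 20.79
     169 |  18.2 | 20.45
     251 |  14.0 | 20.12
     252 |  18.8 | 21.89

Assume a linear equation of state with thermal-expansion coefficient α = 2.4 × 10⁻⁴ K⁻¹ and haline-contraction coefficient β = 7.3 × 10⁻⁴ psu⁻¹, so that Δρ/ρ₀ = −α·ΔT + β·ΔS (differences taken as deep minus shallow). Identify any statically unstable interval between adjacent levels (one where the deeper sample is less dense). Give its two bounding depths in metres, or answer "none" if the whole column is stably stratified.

80–169 m

Evaluate Δρ/ρ₀ = −αΔT + βΔS across each adjacent pair:
  80–169 m: −αΔT+βΔS = −(2.4 × 10⁻⁴)(+2.0)+(7.3 × 10⁻⁴)(-0.34) = -7.3 × 10⁻⁴ → UNSTABLE
  169–251 m: −αΔT+βΔS = −(2.4 × 10⁻⁴)(-4.2)+(7.3 × 10⁻⁴)(-0.33) = 7.7 × 10⁻⁴ → stable
  251–252 m: −αΔT+βΔS = −(2.4 × 10⁻⁴)(+4.8)+(7.3 × 10⁻⁴)(+1.77) = 1.4 × 10⁻⁴ → stable
The 80–169 m interval has Δρ < 0: lighter water underlies denser water.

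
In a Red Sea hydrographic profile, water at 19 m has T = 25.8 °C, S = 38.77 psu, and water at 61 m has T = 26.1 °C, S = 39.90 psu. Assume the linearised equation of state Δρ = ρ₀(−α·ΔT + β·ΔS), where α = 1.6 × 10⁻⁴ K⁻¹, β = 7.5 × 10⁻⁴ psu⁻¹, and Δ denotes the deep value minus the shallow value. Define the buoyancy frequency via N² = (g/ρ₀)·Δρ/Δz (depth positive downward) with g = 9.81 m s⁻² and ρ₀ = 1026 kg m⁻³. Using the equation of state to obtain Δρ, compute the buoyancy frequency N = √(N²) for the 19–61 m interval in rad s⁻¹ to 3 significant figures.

0.0137 rad s⁻¹

ΔT = +0.3 K, ΔS = +1.13 psu (deep − shallow).
Δρ/ρ₀ = −αΔT + βΔS = -4.80 × 10⁻⁵ + 8.475 × 10⁻⁴ = 7.995 × 10⁻⁴, so Δρ ≈ 0.8203 kg m⁻³.
N² = (g/ρ₀)·Δρ/Δz = g·(Δρ/ρ₀)/Δz = 9.81 × 7.995 × 10⁻⁴ / 42 = 1.8674 × 10⁻⁴ s⁻².
N = √(1.8674 × 10⁻⁴) = 0.013665 rad s⁻¹ ≈ 0.0137 rad s⁻¹.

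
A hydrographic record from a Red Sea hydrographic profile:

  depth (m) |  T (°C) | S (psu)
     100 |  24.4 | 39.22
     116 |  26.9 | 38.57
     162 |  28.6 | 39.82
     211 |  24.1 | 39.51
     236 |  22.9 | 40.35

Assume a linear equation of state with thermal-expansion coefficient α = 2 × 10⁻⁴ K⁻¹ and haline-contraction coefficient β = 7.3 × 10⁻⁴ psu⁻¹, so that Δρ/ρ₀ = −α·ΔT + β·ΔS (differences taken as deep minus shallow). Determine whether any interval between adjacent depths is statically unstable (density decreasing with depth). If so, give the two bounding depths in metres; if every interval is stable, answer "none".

Evaluate Δρ/ρ₀ = −αΔT + βΔS across each adjacent pair:
  100–116 m: −αΔT+βΔS = −(2 × 10⁻⁴)(+2.5)+(7.3 × 10⁻⁴)(-0.65) = -9.7 × 10⁻⁴ → UNSTABLE
  116–162 m: −αΔT+βΔS = −(2 × 10⁻⁴)(+1.7)+(7.3 × 10⁻⁴)(+1.25) = 5.7 × 10⁻⁴ → stable
  162–211 m: −αΔT+βΔS = −(2 × 10⁻⁴)(-4.5)+(7.3 × 10⁻⁴)(-0.31) = 6.7 × 10⁻⁴ → stable
  211–236 m: −αΔT+βΔS = −(2 × 10⁻⁴)(-1.2)+(7.3 × 10⁻⁴)(+0.84) = 8.5 × 10⁻⁴ → stable
The 100–116 m interval has Δρ < 0: lighter water underlies denser water.

100–116 m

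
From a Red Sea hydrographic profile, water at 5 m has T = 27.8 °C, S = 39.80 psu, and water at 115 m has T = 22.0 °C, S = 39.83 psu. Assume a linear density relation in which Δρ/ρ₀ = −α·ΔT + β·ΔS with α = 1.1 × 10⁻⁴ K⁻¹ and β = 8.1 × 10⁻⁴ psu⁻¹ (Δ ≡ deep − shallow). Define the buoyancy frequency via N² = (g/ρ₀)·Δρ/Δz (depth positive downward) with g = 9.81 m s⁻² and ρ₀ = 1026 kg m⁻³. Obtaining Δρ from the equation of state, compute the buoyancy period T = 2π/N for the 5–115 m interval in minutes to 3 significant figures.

13.6 min

ΔT = -5.8 K, ΔS = +0.03 psu (deep − shallow).
Δρ/ρ₀ = −αΔT + βΔS = 6.38 × 10⁻⁴ + 2.43 × 10⁻⁵ = 6.623 × 10⁻⁴, so Δρ ≈ 0.6795 kg m⁻³.
N² = (g/ρ₀)·Δρ/Δz = g·(Δρ/ρ₀)/Δz = 9.81 × 6.623 × 10⁻⁴ / 110 = 5.9065 × 10⁻⁵ s⁻².
N = √(5.9065 × 10⁻⁵) = 7.6854 × 10⁻³ rad s⁻¹ → T = 2π/N = 817.55 s = 13.626 min ≈ 13.6 min.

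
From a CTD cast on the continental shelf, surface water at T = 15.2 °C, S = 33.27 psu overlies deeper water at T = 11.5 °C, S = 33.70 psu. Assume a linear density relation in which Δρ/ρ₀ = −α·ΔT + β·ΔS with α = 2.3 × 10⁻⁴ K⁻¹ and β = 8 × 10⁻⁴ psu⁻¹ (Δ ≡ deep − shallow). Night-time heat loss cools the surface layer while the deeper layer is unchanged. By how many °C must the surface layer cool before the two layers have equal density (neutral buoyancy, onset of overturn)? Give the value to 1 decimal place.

5.2 °C

Neutral buoyancy requires Δρ = 0, i.e. −α(T_deep − T_surf′) + β(S_deep − S_surf) = 0.
T_surf′ = T_deep − (β/α)·ΔS = 11.5 − (8 × 10⁻⁴/2.3 × 10⁻⁴)·(+0.43) = 10.004 °C.
Cooling required: 15.2 − (10.004) = 5.196 °C.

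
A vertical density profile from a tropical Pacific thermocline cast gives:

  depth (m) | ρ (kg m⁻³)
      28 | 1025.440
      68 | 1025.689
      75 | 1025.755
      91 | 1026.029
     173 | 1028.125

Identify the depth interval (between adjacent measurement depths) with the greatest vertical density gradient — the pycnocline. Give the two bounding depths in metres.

91–173 m

Compute the density gradient over each adjacent pair:
  28–68 m: Δρ/Δz = 0.249/40 = 6.2 × 10⁻³ kg m⁻⁴
  68–75 m: Δρ/Δz = 0.066/7 = 9.4 × 10⁻³ kg m⁻⁴
  75–91 m: Δρ/Δz = 0.274/16 = 0.017 kg m⁻⁴
  91–173 m: Δρ/Δz = 2.096/82 = 0.026 kg m⁻⁴
The largest gradient is in the 91–173 m interval — the pycnocline.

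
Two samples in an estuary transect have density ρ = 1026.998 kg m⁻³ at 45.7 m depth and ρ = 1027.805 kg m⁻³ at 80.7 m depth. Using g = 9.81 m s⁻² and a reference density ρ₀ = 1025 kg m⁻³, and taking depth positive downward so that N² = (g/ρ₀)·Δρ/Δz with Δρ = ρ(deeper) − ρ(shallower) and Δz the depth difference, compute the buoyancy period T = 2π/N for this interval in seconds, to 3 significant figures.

Δρ = 1027.805 − 1026.998 = 0.807 kg m⁻³ over Δz = 80.7 − 45.7 = 35 m.
N² = (9.81/1025) × (0.807/35) = 2.2067 × 10⁻⁴ s⁻².
N = √(2.2067 × 10⁻⁴) = 0.014855 rad s⁻¹, so T = 2π/N = 422.97 s ≈ 423 s.

423 s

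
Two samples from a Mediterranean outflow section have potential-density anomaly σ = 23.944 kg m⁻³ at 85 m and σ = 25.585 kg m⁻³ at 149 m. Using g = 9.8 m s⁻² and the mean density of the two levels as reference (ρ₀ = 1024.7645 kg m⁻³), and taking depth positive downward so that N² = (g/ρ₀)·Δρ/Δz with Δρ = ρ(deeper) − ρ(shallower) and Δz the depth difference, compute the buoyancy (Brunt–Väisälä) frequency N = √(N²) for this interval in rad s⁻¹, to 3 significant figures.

Δρ = 1025.585 − 1023.944 = 1.641 kg m⁻³ over Δz = 149 − 85 = 64 m.
N² = (9.8/1024.7645) × (1.641/64) = 2.4521 × 10⁻⁴ s⁻².
N = √(2.4521 × 10⁻⁴) = 0.015659 rad s⁻¹ ≈ 0.0157 rad s⁻¹.
A positive N² confirms static stability across the interval.

0.0157 rad s⁻¹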